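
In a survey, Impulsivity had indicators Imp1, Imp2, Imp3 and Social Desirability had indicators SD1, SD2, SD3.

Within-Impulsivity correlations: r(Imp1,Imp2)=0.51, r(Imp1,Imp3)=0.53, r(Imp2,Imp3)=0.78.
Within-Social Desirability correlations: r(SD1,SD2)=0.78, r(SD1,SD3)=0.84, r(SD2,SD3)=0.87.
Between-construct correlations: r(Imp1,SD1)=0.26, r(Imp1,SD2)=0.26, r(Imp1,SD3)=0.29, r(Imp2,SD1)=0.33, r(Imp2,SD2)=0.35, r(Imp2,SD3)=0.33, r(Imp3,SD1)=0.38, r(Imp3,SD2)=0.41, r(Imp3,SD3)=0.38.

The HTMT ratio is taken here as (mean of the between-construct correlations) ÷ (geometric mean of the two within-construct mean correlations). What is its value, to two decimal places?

0.47

Mean between = 2.99/9 = 0.3322.
Mean within-Imp = 1.82/3 = 0.6067; mean within-SD = 2.49/3 = 0.8300.
Geometric mean = √(0.6067 × 0.8300) = 0.7096.
HTMT = 0.3322 / 0.7096 = 0.47.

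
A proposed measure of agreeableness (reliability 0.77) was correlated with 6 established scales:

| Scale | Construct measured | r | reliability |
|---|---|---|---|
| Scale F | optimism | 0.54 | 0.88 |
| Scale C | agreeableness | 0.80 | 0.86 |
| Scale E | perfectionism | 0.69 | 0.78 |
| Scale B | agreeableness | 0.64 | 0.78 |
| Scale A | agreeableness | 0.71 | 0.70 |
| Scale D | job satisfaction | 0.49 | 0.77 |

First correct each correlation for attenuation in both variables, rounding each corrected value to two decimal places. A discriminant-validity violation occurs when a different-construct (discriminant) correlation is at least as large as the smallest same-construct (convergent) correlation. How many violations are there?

Disattenuated r (r / √(r_scale · r_new)):
  Scale F (disc): 0.54 / √(0.88·0.77) = 0.66
  Scale C (conv): 0.80 / √(0.86·0.77) = 0.98
  Scale E (disc): 0.69 / √(0.78·0.77) = 0.89
  Scale B (conv): 0.64 / √(0.78·0.77) = 0.83
  Scale A (conv): 0.71 / √(0.70·0.77) = 0.97
  Scale D (disc): 0.49 / √(0.77·0.77) = 0.64
Smallest convergent = 0.83. Discriminant values: 0.66, 0.89, 0.64; count ≥ 0.83 → 1.

1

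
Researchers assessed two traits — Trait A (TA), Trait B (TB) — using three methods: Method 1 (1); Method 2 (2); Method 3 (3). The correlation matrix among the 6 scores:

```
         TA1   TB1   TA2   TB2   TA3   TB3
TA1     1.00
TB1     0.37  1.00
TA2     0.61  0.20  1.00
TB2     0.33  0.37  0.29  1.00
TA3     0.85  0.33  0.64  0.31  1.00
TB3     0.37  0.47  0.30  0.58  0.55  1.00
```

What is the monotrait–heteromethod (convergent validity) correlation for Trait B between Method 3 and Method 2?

Same trait (TB), different methods: r(TB3, TB2) = 0.58.

0.58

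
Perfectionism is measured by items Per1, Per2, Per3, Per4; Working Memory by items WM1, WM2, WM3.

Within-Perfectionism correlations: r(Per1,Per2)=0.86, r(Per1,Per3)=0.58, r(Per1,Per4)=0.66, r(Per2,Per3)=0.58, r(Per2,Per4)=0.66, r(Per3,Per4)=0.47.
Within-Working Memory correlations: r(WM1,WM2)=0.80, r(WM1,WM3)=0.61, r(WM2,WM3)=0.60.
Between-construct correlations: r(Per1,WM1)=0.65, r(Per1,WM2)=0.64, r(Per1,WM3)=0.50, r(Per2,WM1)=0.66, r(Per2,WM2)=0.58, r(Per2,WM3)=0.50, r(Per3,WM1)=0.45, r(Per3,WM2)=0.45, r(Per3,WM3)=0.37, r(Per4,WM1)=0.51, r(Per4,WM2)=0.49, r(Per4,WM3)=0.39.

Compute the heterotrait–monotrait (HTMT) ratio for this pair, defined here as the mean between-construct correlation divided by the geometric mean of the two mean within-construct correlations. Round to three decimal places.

0.791

Mean heterotrait r = 6.19/12 = 0.5158.
Mean within-Per = 3.81/6 = 0.6350; mean within-WM = 2.01/3 = 0.6700.
Geometric mean = √(0.6350 × 0.6700) = 0.6523.
HTMT = 0.5158 / 0.6523 = 0.791.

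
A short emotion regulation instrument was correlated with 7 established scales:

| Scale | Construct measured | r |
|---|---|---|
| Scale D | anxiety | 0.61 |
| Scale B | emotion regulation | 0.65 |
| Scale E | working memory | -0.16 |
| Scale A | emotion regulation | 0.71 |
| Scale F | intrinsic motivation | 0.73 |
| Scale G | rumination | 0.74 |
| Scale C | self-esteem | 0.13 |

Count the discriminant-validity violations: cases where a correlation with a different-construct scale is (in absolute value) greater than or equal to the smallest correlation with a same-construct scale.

Convergent (same construct = emotion regulation): Scale B, Scale A.
Smallest convergent = 0.65. Discriminant |r|: 0.61, 0.16, 0.73, 0.74, 0.13; count ≥ 0.65 → 2.

2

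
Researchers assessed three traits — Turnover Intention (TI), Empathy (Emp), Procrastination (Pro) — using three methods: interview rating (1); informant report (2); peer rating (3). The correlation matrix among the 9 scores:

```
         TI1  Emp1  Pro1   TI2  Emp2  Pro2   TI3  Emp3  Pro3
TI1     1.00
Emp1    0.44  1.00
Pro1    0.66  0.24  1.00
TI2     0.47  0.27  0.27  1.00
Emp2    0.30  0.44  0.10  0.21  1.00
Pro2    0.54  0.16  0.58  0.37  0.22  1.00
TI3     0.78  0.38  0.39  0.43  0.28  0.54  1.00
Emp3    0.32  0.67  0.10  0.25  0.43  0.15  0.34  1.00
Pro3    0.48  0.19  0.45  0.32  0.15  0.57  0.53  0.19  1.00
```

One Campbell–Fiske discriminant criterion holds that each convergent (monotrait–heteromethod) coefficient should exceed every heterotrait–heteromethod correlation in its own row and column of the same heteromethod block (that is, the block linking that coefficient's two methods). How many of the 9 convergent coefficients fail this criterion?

Checking each validity diagonal entry against its comparison values:
TI (methods 1·2): 0.47 vs {0.30, 0.27, 0.54, 0.27} → fail.
TI (methods 1·3): 0.78 vs {0.32, 0.38, 0.48, 0.39} → pass.
TI (methods 2·3): 0.43 vs {0.25, 0.28, 0.32, 0.54} → fail.
Emp (methods 1·2): 0.44 vs {0.27, 0.30, 0.16, 0.10} → pass.
Emp (methods 1·3): 0.67 vs {0.38, 0.32, 0.19, 0.10} → pass.
Emp (methods 2·3): 0.43 vs {0.28, 0.25, 0.15, 0.15} → pass.
Pro (methods 1·2): 0.58 vs {0.27, 0.54, 0.10, 0.16} → pass.
Pro (methods 1·3): 0.45 vs {0.39, 0.48, 0.10, 0.19} → fail.
Pro (methods 2·3): 0.57 vs {0.54, 0.32, 0.15, 0.15} → pass.
3 of 9 fail.

3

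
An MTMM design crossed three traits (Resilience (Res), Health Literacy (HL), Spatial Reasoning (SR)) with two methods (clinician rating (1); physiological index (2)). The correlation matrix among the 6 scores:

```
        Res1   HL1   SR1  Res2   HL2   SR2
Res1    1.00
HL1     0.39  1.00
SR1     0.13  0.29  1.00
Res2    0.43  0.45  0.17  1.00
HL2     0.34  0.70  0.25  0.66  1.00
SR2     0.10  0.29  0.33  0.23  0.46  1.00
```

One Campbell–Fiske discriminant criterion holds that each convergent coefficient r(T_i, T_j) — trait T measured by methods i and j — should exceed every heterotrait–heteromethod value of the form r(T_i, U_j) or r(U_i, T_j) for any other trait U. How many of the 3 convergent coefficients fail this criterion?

1

Each convergent coefficient versus the relevant comparison correlations:
Res (methods 1·2): 0.43 vs {0.34, 0.45, 0.10, 0.17} → fail.
HL (methods 1·2): 0.70 vs {0.45, 0.34, 0.29, 0.25} → pass.
SR (methods 1·2): 0.33 vs {0.17, 0.10, 0.25, 0.29} → pass.
1 of 3 fail.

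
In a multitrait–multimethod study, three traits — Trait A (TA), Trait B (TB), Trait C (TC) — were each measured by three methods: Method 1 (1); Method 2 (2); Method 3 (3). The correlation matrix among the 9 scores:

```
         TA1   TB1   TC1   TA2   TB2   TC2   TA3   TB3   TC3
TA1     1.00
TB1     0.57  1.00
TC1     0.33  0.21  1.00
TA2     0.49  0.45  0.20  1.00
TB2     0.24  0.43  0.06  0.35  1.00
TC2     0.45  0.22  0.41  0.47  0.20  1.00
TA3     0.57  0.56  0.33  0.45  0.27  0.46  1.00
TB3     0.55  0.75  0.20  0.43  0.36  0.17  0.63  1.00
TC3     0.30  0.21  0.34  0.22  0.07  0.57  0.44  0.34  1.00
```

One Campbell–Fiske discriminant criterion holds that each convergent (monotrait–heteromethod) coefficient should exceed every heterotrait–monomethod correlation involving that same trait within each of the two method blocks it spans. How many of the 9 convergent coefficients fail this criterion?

Each convergent coefficient versus the relevant comparison correlations:
TA (methods 1·2): 0.49 vs {0.57, 0.35, 0.33, 0.47} → fail.
TA (methods 1·3): 0.57 vs {0.57, 0.63, 0.33, 0.44} → fail.
TA (methods 2·3): 0.45 vs {0.35, 0.63, 0.47, 0.44} → fail.
TB (methods 1·2): 0.43 vs {0.57, 0.35, 0.21, 0.20} → fail.
TB (methods 1·3): 0.75 vs {0.57, 0.63, 0.21, 0.34} → pass.
TB (methods 2·3): 0.36 vs {0.35, 0.63, 0.20, 0.34} → fail.
TC (methods 1·2): 0.41 vs {0.33, 0.47, 0.21, 0.20} → fail.
TC (methods 1·3): 0.34 vs {0.33, 0.44, 0.21, 0.34} → fail.
TC (methods 2·3): 0.57 vs {0.47, 0.44, 0.20, 0.34} → pass.
7 of 9 fail.

7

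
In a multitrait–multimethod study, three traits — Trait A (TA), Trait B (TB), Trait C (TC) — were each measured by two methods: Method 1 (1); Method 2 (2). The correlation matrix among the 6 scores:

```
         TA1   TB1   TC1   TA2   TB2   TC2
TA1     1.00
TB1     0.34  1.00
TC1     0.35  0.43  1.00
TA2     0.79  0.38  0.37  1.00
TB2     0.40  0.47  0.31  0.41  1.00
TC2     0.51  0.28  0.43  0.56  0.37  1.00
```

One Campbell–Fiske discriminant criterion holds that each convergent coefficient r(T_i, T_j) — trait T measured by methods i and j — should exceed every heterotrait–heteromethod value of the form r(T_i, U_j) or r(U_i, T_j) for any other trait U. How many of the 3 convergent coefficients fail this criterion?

Checking each validity diagonal entry against its comparison values:
TA (methods 1·2): 0.79 vs {0.40, 0.38, 0.51, 0.37} → pass.
TB (methods 1·2): 0.47 vs {0.38, 0.40, 0.28, 0.31} → pass.
TC (methods 1·2): 0.43 vs {0.37, 0.51, 0.31, 0.28} → fail.
1 of 3 fail.

1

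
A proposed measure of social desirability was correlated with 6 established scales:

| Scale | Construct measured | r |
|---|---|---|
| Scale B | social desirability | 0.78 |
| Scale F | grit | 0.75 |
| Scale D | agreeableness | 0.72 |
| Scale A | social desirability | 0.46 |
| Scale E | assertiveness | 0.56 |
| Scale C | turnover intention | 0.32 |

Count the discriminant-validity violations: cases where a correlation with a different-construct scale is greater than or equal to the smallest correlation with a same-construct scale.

Convergent (same construct = social desirability): Scale B, Scale A.
Smallest convergent = 0.46. Discriminant values: 0.75, 0.72, 0.56, 0.32; count ≥ 0.46 → 3.

3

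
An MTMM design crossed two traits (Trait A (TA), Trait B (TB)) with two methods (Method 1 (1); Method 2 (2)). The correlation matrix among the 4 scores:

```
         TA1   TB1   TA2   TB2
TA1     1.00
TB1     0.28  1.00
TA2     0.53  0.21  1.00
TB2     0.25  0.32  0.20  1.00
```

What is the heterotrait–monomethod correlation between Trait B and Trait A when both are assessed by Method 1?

Different traits, same method: r(TB1, TA1) = 0.28.

0.28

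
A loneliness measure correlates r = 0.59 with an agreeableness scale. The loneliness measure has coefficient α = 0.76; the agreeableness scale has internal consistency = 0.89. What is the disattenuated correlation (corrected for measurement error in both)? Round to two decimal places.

0.72

r_true = r_obs / √(r_xx · r_yy) = 0.59 / √(0.76 × 0.89) = 0.59 / √0.6764 = 0.59 / 0.8224 ≈ 0.72.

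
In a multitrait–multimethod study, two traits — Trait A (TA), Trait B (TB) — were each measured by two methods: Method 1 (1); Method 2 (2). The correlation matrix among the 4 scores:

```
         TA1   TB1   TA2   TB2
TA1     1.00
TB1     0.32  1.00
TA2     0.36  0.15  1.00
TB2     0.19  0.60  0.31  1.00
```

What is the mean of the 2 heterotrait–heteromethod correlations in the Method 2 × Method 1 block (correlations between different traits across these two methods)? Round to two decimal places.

0.17

HTHM values (method 2 × method 1): 0.15, 0.19; mean = 0.34/2 = 0.17.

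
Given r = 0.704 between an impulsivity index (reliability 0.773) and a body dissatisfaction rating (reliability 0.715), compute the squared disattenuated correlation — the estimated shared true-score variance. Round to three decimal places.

Disattenuated r = 0.704 / √(0.773 × 0.715) = 0.704 / 0.7434 = 0.9470.
Shared true-score variance = 0.9470² = 0.8968 ≈ 0.897.

0.897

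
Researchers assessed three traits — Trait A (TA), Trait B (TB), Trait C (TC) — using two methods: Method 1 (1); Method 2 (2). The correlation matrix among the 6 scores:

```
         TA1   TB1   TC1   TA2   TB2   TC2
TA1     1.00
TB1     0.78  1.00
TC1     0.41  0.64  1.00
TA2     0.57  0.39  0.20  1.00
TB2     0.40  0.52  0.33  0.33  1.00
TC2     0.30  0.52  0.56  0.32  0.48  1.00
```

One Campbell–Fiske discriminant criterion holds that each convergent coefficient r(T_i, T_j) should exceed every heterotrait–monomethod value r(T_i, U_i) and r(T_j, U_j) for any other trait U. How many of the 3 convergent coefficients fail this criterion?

Checking each validity diagonal entry against its comparison values:
TA (methods 1·2): 0.57 vs {0.78, 0.33, 0.41, 0.32} → fail.
TB (methods 1·2): 0.52 vs {0.78, 0.33, 0.64, 0.48} → fail.
TC (methods 1·2): 0.56 vs {0.41, 0.32, 0.64, 0.48} → fail.
3 of 3 fail.

3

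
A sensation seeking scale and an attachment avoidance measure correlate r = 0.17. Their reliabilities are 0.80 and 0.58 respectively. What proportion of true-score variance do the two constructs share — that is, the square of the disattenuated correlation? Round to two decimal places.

Disattenuated r = 0.17 / √(0.80 × 0.58) = 0.17 / 0.6812 = 0.2496.
Shared true-score variance = 0.2496² = 0.0623 ≈ 0.06.

0.06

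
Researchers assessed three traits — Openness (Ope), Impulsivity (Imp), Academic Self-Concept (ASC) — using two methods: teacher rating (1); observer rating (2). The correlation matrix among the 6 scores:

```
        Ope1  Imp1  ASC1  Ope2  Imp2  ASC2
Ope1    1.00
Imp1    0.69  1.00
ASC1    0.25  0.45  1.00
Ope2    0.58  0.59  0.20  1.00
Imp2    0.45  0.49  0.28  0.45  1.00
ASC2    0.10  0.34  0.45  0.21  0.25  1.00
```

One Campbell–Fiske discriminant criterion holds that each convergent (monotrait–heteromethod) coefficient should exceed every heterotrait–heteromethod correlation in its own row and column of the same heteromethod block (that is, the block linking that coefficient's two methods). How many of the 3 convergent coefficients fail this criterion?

2

Checking each validity diagonal entry against its comparison values:
Ope (methods 1·2): 0.58 vs {0.45, 0.59, 0.10, 0.20} → fail.
Imp (methods 1·2): 0.49 vs {0.59, 0.45, 0.34, 0.28} → fail.
ASC (methods 1·2): 0.45 vs {0.20, 0.10, 0.28, 0.34} → pass.
2 of 3 fail.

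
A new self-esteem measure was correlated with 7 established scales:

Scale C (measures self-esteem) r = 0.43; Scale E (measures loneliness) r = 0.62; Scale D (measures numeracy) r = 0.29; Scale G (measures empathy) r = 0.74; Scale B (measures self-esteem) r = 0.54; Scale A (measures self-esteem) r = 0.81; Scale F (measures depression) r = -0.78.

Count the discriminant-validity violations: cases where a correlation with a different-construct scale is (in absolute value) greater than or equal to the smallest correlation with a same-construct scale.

3

Convergent (same construct = self-esteem): Scale C, Scale B, Scale A.
Smallest convergent = 0.43. Discriminant |r|: 0.62, 0.29, 0.74, 0.78; count ≥ 0.43 → 3.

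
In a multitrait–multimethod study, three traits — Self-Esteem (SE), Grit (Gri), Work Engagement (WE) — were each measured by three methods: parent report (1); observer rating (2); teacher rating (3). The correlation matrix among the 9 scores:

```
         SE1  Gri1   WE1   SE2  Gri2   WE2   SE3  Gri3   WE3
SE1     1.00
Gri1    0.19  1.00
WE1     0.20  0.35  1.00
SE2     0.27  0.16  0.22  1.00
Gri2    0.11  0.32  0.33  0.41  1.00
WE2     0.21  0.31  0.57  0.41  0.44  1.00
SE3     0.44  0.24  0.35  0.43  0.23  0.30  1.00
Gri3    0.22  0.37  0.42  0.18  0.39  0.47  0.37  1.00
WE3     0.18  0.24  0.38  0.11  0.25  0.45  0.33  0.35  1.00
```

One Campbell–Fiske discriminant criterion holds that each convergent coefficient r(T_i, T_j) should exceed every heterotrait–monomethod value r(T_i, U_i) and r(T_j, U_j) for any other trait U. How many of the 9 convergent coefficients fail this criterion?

4

Checking each validity diagonal entry against its comparison values:
SE (methods 1·2): 0.27 vs {0.19, 0.41, 0.20, 0.41} → fail.
SE (methods 1·3): 0.44 vs {0.19, 0.37, 0.20, 0.33} → pass.
SE (methods 2·3): 0.43 vs {0.41, 0.37, 0.41, 0.33} → pass.
Gri (methods 1·2): 0.32 vs {0.19, 0.41, 0.35, 0.44} → fail.
Gri (methods 1·3): 0.37 vs {0.19, 0.37, 0.35, 0.35} → fail.
Gri (methods 2·3): 0.39 vs {0.41, 0.37, 0.44, 0.35} → fail.
WE (methods 1·2): 0.57 vs {0.20, 0.41, 0.35, 0.44} → pass.
WE (methods 1·3): 0.38 vs {0.20, 0.33, 0.35, 0.35} → pass.
WE (methods 2·3): 0.45 vs {0.41, 0.33, 0.44, 0.35} → pass.
4 of 9 fail.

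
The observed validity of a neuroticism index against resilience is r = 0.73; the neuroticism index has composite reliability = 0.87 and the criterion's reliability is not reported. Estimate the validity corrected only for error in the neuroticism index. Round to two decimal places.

Single correction: r_c = r_obs / √r_xx = 0.73 / √0.87 = 0.73 / 0.9327 ≈ 0.78.

0.78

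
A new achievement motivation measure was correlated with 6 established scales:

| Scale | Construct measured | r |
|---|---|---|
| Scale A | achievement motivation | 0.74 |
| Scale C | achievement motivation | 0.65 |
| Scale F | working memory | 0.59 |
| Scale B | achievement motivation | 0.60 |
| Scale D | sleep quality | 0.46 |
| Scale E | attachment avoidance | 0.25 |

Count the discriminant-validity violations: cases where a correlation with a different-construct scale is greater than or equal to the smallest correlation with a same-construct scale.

0

Convergent (same construct = achievement motivation): Scale A, Scale C, Scale B.
Smallest convergent = 0.60. Discriminant values: 0.59, 0.46, 0.25; count ≥ 0.60 → 0.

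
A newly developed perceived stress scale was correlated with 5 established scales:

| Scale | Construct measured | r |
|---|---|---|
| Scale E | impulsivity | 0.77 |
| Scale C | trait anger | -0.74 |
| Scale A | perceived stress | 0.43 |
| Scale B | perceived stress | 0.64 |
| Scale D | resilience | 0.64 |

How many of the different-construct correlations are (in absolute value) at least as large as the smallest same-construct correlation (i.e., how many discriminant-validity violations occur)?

Convergent (same construct = perceived stress): Scale A, Scale B.
Smallest convergent = 0.43. Discriminant |r|: 0.77, 0.74, 0.64; count ≥ 0.43 → 3.

3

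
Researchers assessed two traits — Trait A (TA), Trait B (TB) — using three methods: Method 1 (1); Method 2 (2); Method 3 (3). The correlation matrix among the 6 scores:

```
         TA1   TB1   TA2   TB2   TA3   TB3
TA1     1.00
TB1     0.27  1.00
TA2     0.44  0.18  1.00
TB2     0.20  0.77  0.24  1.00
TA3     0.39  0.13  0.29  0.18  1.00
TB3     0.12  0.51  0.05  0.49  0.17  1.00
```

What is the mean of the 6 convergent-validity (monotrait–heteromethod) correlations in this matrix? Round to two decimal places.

0.48

Convergent values: 0.44, 0.39, 0.29, 0.77, 0.51, 0.49; mean = 2.89/6 = 0.48.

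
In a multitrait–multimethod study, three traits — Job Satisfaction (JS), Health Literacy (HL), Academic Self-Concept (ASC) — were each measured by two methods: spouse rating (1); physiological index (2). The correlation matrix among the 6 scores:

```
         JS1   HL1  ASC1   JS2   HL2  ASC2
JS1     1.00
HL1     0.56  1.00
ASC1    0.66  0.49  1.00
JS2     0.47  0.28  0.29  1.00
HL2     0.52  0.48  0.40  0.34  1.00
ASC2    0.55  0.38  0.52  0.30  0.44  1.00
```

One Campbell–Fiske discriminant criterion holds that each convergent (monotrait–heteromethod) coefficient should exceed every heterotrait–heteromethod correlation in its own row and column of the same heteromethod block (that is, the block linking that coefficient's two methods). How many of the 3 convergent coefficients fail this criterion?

Each convergent coefficient versus the relevant comparison correlations:
JS (methods 1·2): 0.47 vs {0.52, 0.28, 0.55, 0.29} → fail.
HL (methods 1·2): 0.48 vs {0.28, 0.52, 0.38, 0.40} → fail.
ASC (methods 1·2): 0.52 vs {0.29, 0.55, 0.40, 0.38} → fail.
3 of 3 fail.

3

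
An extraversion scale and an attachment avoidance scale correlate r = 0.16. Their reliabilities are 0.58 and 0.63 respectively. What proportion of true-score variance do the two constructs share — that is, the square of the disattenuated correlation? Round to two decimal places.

Disattenuated r = 0.16 / √(0.58 × 0.63) = 0.16 / 0.6045 = 0.2647.
Shared true-score variance = 0.2647² = 0.0701 ≈ 0.07.

0.07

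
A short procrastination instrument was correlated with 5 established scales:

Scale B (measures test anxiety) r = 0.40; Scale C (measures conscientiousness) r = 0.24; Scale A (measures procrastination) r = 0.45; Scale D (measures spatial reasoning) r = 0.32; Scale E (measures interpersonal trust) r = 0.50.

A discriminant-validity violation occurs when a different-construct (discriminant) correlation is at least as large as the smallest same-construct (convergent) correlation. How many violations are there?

Convergent (same construct = procrastination): Scale A.
Smallest convergent = 0.45. Discriminant values: 0.40, 0.24, 0.32, 0.50; count ≥ 0.45 → 1.

1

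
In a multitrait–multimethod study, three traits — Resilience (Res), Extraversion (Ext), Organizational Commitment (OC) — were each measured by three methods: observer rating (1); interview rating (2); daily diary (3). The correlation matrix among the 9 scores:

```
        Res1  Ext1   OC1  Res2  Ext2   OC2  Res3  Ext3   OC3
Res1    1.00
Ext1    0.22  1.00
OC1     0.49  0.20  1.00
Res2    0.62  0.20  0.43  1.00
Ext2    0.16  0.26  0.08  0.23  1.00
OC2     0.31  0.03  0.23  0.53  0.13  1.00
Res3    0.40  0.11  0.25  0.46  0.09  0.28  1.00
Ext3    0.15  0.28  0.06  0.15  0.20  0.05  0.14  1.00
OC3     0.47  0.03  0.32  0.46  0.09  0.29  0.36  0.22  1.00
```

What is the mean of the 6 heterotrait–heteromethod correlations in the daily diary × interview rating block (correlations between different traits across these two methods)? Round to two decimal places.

HTHM values (method 3 × method 2): 0.09, 0.28, 0.15, 0.05, 0.46, 0.09; mean = 1.12/6 = 0.19.

0.19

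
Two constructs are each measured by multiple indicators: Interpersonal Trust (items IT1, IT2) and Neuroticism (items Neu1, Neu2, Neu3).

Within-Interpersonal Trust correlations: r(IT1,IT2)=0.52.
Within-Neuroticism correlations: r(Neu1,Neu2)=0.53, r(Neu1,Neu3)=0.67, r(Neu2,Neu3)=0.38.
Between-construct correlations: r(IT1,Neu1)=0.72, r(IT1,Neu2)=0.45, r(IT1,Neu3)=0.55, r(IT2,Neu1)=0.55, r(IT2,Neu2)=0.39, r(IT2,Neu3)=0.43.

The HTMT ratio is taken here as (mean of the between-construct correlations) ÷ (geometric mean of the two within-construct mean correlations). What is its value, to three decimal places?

Between-construct mean = 3.09/6 = 0.5150.
Mean within-IT = 0.52/1 = 0.5200; mean within-Neu = 1.58/3 = 0.5267.
Geometric mean = √(0.5200 × 0.5267) = 0.5233.
HTMT = 0.5150 / 0.5233 = 0.984.

0.984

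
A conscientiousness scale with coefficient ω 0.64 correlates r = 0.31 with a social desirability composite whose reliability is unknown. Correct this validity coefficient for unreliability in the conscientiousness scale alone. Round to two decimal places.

Single correction: r_c = r_obs / √r_xx = 0.31 / √0.64 = 0.31 / 0.8000 ≈ 0.39.

0.39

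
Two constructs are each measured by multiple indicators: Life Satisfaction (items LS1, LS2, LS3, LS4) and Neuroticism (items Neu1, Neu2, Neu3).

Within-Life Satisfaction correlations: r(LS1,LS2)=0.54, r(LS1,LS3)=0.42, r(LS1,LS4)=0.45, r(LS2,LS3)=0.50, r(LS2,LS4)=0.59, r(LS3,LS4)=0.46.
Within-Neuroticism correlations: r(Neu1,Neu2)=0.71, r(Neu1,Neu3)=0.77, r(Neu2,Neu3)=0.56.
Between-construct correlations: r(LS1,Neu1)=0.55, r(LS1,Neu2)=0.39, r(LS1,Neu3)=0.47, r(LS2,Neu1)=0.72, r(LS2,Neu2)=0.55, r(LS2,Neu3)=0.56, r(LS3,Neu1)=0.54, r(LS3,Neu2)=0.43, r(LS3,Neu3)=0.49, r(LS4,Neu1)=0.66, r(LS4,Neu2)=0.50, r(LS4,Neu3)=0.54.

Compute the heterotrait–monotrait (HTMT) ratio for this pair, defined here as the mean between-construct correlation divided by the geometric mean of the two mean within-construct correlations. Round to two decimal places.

Mean heterotrait r = 6.40/12 = 0.5333.
Mean within-LS = 2.96/6 = 0.4933; mean within-Neu = 2.04/3 = 0.6800.
Geometric mean = √(0.4933 × 0.6800) = 0.5792.
HTMT = 0.5333 / 0.5792 = 0.92.

0.92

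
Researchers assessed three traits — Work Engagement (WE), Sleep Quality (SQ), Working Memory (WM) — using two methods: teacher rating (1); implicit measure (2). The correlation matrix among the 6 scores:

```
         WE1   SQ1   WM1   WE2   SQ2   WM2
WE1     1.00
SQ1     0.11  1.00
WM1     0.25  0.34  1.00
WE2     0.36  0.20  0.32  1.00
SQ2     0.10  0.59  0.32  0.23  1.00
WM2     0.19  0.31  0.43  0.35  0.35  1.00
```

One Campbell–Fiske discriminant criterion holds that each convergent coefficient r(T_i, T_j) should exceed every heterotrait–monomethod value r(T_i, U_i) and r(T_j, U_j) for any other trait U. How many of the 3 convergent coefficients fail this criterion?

0

Convergent coefficients and their comparison sets:
WE (methods 1·2): 0.36 vs {0.11, 0.23, 0.25, 0.35} → pass.
SQ (methods 1·2): 0.59 vs {0.11, 0.23, 0.34, 0.35} → pass.
WM (methods 1·2): 0.43 vs {0.25, 0.35, 0.34, 0.35} → pass.
0 of 3 fail.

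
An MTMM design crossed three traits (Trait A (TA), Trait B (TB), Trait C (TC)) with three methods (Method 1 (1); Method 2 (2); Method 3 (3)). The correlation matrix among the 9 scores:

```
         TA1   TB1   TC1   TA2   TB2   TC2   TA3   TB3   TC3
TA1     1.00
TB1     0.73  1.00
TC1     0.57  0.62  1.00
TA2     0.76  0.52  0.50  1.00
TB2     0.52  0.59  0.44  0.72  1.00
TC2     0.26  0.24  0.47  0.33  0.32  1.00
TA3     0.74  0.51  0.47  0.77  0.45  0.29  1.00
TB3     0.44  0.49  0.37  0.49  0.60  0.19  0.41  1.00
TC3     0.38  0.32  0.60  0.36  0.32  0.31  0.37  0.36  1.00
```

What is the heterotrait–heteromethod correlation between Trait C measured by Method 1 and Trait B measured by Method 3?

Different traits and methods: r(TC1, TB3) = 0.37.

0.37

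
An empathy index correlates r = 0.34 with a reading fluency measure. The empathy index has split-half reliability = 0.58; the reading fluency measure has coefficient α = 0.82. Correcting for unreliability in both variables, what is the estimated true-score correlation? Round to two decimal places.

0.49

r_true = r_obs / √(r_xx · r_yy) = 0.34 / √(0.58 × 0.82) = 0.34 / √0.4756 = 0.34 / 0.6896 ≈ 0.49.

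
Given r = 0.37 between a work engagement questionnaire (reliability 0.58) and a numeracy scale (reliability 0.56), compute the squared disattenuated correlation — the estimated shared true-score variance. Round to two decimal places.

Disattenuated r = 0.37 / √(0.58 × 0.56) = 0.37 / 0.5699 = 0.6492.
Shared true-score variance = 0.6492² = 0.4215 ≈ 0.42.

0.42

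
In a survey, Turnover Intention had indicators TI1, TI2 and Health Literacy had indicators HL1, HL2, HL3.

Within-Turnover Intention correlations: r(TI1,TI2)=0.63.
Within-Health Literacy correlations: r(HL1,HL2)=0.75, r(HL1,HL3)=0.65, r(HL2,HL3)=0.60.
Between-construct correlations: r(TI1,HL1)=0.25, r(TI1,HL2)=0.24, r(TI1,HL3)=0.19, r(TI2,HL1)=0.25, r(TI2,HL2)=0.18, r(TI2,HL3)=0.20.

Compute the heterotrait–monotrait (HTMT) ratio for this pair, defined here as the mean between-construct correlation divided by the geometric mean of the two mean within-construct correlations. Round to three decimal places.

0.337

Mean heterotrait r = 1.31/6 = 0.2183.
Mean within-TI = 0.63/1 = 0.6300; mean within-HL = 2.00/3 = 0.6667.
Geometric mean = √(0.6300 × 0.6667) = 0.6481.
HTMT = 0.2183 / 0.6481 = 0.337.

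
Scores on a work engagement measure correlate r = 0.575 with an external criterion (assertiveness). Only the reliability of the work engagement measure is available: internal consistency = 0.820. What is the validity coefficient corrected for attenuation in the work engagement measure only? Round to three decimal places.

Single correction: r_c = r_obs / √r_xx = 0.575 / √0.820 = 0.575 / 0.9055 ≈ 0.635.

0.635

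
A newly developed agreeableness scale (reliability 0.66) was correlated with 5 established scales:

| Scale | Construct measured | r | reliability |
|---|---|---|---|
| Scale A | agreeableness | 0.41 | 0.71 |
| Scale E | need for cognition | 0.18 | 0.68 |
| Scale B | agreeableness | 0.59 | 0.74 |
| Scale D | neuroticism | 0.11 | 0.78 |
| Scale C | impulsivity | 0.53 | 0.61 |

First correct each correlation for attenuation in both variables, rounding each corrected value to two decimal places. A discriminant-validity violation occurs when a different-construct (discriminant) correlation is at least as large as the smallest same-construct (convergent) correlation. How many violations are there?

1

Disattenuated r (r / √(r_scale · r_new)):
  Scale A (conv): 0.41 / √(0.71·0.66) = 0.60
  Scale E (disc): 0.18 / √(0.68·0.66) = 0.27
  Scale B (conv): 0.59 / √(0.74·0.66) = 0.84
  Scale D (disc): 0.11 / √(0.78·0.66) = 0.15
  Scale C (disc): 0.53 / √(0.61·0.66) = 0.84
Smallest convergent = 0.60. Discriminant values: 0.27, 0.15, 0.84; count ≥ 0.60 → 1.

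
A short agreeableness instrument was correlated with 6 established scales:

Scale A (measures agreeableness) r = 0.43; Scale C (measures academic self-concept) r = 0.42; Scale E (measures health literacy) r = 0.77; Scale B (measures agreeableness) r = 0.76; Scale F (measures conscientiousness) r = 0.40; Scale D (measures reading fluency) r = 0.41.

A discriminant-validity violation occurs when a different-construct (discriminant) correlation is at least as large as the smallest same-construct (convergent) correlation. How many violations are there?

1

Convergent (same construct = agreeableness): Scale A, Scale B.
Smallest convergent = 0.43. Discriminant values: 0.42, 0.77, 0.40, 0.41; count ≥ 0.43 → 1.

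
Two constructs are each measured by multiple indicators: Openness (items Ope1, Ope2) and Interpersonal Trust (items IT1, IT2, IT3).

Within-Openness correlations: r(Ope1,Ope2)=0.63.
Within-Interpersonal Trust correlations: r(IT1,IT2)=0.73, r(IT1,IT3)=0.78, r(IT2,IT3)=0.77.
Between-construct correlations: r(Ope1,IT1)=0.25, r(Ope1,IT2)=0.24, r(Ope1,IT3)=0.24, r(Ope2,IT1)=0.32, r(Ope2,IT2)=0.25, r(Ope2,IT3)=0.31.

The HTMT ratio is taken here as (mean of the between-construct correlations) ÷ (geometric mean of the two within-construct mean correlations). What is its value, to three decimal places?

Between-construct mean = 1.61/6 = 0.2683.
Mean within-Ope = 0.63/1 = 0.6300; mean within-IT = 2.28/3 = 0.7600.
Geometric mean = √(0.6300 × 0.7600) = 0.6920.
HTMT = 0.2683 / 0.6920 = 0.388.

0.388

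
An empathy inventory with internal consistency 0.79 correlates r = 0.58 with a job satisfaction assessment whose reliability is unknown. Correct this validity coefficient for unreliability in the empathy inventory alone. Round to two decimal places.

0.65

Single correction: r_c = r_obs / √r_xx = 0.58 / √0.79 = 0.58 / 0.8888 ≈ 0.65.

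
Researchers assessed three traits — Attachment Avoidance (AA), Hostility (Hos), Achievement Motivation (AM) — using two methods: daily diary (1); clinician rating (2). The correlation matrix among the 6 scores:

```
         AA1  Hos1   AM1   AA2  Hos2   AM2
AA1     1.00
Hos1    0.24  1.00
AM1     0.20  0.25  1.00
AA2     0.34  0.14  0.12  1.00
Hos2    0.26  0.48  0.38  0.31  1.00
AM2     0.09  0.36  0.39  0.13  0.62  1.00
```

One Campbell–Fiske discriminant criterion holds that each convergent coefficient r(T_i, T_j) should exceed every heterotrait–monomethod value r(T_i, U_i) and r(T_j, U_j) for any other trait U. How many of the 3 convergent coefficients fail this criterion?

2

Convergent coefficients and their comparison sets:
AA (methods 1·2): 0.34 vs {0.24, 0.31, 0.20, 0.13} → pass.
Hos (methods 1·2): 0.48 vs {0.24, 0.31, 0.25, 0.62} → fail.
AM (methods 1·2): 0.39 vs {0.20, 0.13, 0.25, 0.62} → fail.
2 of 3 fail.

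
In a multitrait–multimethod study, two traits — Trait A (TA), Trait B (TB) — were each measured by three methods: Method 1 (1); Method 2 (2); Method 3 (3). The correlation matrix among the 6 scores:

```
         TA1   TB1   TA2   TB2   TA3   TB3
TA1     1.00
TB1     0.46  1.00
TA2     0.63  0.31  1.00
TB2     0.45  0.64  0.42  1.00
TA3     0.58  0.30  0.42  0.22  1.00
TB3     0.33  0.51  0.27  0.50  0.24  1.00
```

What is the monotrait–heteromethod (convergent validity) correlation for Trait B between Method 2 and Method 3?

Same trait (TB), different methods: r(TB2, TB3) = 0.50.

0.50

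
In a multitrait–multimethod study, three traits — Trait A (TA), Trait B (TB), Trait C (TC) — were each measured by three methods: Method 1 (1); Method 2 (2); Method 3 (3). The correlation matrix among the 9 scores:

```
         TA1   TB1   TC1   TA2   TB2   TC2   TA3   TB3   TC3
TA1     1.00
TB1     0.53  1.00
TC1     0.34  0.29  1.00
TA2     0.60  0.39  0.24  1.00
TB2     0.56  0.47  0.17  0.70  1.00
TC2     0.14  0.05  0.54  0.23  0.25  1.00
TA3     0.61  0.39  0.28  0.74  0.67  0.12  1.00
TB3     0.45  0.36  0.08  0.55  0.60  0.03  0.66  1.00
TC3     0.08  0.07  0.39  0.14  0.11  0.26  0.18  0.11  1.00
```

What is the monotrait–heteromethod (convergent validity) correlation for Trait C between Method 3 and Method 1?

0.39

Same trait (TC), different methods: r(TC3, TC1) = 0.39.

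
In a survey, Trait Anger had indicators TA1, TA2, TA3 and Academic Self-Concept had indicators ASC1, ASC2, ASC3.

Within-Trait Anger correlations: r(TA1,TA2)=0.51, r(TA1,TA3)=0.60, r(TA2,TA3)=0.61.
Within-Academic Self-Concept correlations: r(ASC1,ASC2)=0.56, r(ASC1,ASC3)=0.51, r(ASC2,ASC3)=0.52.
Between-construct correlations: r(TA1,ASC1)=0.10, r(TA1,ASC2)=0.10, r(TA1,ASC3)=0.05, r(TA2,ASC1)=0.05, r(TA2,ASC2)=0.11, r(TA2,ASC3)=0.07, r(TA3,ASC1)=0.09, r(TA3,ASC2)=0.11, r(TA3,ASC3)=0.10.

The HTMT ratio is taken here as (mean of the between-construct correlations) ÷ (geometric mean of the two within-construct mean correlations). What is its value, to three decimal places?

0.157

Between-construct mean = 0.78/9 = 0.0867.
Mean within-TA = 1.72/3 = 0.5733; mean within-ASC = 1.59/3 = 0.5300.
Geometric mean = √(0.5733 × 0.5300) = 0.5512.
HTMT = 0.0867 / 0.5512 = 0.157.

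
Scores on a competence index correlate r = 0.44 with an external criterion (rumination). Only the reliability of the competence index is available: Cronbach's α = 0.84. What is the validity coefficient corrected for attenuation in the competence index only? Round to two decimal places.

Single correction: r_c = r_obs / √r_xx = 0.44 / √0.84 = 0.44 / 0.9165 ≈ 0.48.

0.48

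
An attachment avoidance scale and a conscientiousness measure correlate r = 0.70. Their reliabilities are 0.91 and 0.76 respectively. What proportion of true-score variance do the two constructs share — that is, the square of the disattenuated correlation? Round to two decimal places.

0.71

Disattenuated r = 0.70 / √(0.91 × 0.76) = 0.70 / 0.8316 = 0.8418.
Shared true-score variance = 0.8418² = 0.7086 ≈ 0.71.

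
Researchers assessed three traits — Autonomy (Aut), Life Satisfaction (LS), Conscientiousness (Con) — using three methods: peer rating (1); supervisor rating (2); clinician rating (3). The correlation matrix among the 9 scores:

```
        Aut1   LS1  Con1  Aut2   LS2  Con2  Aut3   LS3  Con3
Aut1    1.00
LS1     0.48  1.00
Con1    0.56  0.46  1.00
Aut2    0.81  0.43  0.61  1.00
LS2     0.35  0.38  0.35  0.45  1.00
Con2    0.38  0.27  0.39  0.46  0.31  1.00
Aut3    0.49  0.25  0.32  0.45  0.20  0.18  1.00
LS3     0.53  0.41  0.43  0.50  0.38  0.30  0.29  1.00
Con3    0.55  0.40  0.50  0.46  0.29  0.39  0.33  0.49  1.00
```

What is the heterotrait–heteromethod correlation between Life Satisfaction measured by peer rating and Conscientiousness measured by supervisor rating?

Different traits and methods: r(LS1, Con2) = 0.27.

0.27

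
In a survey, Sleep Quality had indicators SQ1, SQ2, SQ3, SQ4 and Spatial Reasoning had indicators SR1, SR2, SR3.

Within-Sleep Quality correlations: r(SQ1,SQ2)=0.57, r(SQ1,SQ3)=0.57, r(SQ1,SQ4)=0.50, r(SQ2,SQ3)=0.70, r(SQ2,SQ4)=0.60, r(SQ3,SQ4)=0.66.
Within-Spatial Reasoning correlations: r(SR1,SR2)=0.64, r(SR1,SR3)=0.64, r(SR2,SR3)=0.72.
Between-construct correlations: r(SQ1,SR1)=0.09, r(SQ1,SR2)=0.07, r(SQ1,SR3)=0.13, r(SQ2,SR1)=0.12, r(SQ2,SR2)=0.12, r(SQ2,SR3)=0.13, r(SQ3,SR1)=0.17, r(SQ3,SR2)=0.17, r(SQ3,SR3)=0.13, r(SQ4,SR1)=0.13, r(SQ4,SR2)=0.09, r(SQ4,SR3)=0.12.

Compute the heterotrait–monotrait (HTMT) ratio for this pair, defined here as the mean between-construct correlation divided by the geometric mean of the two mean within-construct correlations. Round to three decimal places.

0.194

Mean between = 1.47/12 = 0.1225.
Mean within-SQ = 3.60/6 = 0.6000; mean within-SR = 2.00/3 = 0.6667.
Geometric mean = √(0.6000 × 0.6667) = 0.6325.
HTMT = 0.1225 / 0.6325 = 0.194.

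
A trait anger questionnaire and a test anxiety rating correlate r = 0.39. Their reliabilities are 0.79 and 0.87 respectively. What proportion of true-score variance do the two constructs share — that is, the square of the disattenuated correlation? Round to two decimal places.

0.22

Disattenuated r = 0.39 / √(0.79 × 0.87) = 0.39 / 0.8290 = 0.4704.
Shared true-score variance = 0.4704² = 0.2213 ≈ 0.22.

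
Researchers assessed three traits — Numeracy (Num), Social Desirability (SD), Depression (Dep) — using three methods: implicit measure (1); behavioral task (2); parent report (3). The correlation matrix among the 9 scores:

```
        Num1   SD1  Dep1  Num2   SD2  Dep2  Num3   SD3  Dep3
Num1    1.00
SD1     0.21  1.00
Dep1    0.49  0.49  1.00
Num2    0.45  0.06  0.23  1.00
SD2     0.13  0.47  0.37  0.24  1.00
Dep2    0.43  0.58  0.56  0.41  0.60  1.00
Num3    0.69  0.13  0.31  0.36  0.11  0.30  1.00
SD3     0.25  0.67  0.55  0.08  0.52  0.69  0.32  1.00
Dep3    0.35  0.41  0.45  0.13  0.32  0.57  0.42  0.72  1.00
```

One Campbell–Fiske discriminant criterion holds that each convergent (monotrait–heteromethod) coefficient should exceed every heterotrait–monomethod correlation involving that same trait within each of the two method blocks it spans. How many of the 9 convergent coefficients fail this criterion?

Each convergent coefficient versus the relevant comparison correlations:
Num (methods 1·2): 0.45 vs {0.21, 0.24, 0.49, 0.41} → fail.
Num (methods 1·3): 0.69 vs {0.21, 0.32, 0.49, 0.42} → pass.
Num (methods 2·3): 0.36 vs {0.24, 0.32, 0.41, 0.42} → fail.
SD (methods 1·2): 0.47 vs {0.21, 0.24, 0.49, 0.60} → fail.
SD (methods 1·3): 0.67 vs {0.21, 0.32, 0.49, 0.72} → fail.
SD (methods 2·3): 0.52 vs {0.24, 0.32, 0.60, 0.72} → fail.
Dep (methods 1·2): 0.56 vs {0.49, 0.41, 0.49, 0.60} → fail.
Dep (methods 1·3): 0.45 vs {0.49, 0.42, 0.49, 0.72} → fail.
Dep (methods 2·3): 0.57 vs {0.41, 0.42, 0.60, 0.72} → fail.
8 of 9 fail.

8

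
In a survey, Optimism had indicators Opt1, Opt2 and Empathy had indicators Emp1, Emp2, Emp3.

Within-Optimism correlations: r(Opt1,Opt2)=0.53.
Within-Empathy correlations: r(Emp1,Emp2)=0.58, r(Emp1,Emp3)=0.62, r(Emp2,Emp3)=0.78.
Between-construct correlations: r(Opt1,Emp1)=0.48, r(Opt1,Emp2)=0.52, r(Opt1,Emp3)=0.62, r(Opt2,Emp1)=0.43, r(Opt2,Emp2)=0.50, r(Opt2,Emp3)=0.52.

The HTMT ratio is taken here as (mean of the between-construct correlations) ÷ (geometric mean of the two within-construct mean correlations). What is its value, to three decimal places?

0.865

Mean heterotrait r = 3.07/6 = 0.5117.
Mean within-Opt = 0.53/1 = 0.5300; mean within-Emp = 1.98/3 = 0.6600.
Geometric mean = √(0.5300 × 0.6600) = 0.5914.
HTMT = 0.5117 / 0.5914 = 0.865.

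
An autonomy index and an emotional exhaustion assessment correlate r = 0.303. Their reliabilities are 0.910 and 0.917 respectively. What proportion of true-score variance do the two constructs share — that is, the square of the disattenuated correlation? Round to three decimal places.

0.110

Disattenuated r = 0.303 / √(0.910 × 0.917) = 0.303 / 0.9135 = 0.3317.
Shared true-score variance = 0.3317² = 0.1100 ≈ 0.110.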